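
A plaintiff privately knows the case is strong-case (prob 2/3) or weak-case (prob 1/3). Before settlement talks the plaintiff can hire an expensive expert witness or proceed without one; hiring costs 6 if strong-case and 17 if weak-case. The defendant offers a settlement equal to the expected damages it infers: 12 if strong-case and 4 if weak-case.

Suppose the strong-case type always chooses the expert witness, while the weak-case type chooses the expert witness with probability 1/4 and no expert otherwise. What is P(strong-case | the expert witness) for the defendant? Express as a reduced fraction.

8/9

P(the expert witness) = (2/3)·1 + (1/3)·(1/4) = 3/4.
By Bayes' rule, P(strong-case | the expert witness) = (2/3) / (3/4) = 8/9.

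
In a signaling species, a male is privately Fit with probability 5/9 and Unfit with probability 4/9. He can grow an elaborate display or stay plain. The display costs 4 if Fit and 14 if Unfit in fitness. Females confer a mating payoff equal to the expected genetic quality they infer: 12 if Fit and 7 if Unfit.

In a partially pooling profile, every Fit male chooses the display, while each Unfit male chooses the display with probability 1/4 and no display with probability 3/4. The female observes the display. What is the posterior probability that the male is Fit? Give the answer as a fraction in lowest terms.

5/6

P(the display) = (5/9)·1 + (4/9)·(1/4) = 2/3.
By Bayes' rule, P(Fit | the display) = (5/9) / (2/3) = 5/6.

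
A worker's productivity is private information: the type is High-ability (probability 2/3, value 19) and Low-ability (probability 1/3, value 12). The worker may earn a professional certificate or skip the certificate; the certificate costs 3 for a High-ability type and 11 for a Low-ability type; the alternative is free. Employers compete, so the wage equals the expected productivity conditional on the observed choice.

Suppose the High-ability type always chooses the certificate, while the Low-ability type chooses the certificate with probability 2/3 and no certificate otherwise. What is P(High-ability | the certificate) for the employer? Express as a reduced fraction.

3/4

P(the certificate) = (2/3)·1 + (1/3)·(2/3) = 8/9.
By Bayes' rule, P(High-ability | the certificate) = (2/3) / (8/9) = 3/4.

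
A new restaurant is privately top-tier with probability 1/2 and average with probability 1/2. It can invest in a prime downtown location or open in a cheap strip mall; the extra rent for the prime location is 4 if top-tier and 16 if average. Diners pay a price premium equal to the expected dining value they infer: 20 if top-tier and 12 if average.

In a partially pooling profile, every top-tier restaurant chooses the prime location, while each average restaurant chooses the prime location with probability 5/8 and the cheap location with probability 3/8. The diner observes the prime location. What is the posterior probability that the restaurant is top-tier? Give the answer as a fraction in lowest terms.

8/13

P(the prime location) = (1/2)·1 + (1/2)·(5/8) = 13/16.
By Bayes' rule, P(top-tier | the prime location) = (1/2) / (13/16) = 8/13.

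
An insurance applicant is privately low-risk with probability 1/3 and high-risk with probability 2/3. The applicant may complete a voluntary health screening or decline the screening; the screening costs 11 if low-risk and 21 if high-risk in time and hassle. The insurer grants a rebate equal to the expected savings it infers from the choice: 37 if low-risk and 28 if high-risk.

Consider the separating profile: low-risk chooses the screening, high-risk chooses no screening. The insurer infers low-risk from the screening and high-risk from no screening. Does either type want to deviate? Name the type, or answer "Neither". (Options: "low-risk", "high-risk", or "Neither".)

The screening pays 37; no screening pays 28.
low-risk: assigned the screening, nets 37 − 11 = 26; deviating to no screening nets 28.
high-risk: assigned no screening, nets 28; deviating to the screening nets 37 − 21 = 16.
The low-risk type gains 2 by deviating.

low-risk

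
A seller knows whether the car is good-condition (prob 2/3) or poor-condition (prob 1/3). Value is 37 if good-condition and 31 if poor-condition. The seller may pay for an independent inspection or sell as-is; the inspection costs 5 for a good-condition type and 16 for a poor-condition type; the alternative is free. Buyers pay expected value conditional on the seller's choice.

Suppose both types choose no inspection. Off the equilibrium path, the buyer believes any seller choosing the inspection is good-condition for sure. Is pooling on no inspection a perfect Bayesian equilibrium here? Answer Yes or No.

Yes

On path, the buyer holds the prior and pays 2/3·37 + 1/3·31 = 35. Off path (the inspection), believing good-condition, it pays 37.
good-condition: no inspection nets 35; the inspection nets 37 − 5 = 32. good-condition stays.
poor-condition: no inspection nets 35; the inspection nets 37 − 16 = 21. poor-condition stays.
No type deviates, so pooling is sustained.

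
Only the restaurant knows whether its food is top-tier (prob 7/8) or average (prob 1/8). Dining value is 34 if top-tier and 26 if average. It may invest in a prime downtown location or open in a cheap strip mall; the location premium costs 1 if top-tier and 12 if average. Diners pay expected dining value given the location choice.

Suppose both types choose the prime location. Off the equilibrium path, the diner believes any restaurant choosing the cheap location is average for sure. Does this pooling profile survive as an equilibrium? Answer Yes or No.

No

On path, the diner holds the prior and pays 7/8·34 + 1/8·26 = 33. Off path (the cheap location), believing average, it pays 26.
top-tier: the prime location nets 33 − 1 = 32; the cheap location nets 26. top-tier stays.
average: the prime location nets 33 − 12 = 21; the cheap location nets 26. average would deviate.
A type deviates, so pooling fails.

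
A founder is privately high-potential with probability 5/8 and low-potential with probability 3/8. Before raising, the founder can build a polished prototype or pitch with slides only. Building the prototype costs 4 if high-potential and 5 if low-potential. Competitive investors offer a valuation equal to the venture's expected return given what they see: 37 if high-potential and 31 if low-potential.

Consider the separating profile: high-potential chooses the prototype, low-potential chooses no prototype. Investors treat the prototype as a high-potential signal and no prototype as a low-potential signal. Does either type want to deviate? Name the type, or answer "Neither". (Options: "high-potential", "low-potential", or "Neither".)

The prototype pays 37; no prototype pays 31.
high-potential: assigned the prototype, nets 37 − 4 = 33; deviating to no prototype nets 31.
low-potential: assigned no prototype, nets 31; deviating to the prototype nets 37 − 5 = 32.
The low-potential type gains 1 by deviating.

low-potential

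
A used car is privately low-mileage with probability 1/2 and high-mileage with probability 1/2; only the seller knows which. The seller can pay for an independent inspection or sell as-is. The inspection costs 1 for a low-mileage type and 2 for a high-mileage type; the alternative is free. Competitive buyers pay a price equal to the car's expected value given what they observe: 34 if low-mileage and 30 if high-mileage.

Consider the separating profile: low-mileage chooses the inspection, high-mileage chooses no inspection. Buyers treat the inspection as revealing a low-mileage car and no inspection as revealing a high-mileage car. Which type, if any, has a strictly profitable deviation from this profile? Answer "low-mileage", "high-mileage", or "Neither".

high-mileage

The inspection pays 34; no inspection pays 30.
low-mileage: assigned the inspection, nets 34 − 1 = 33; deviating to no inspection nets 30.
high-mileage: assigned no inspection, nets 30; deviating to the inspection nets 34 − 2 = 32.
The high-mileage type gains 2 by deviating.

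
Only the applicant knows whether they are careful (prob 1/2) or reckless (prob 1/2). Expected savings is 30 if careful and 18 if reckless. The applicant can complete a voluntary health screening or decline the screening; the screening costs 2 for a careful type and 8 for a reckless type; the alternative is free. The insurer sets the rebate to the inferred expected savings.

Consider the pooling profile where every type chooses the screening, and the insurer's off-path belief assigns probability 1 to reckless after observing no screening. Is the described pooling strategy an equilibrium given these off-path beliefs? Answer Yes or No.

On path, the insurer holds the prior and pays 1/2·30 + 1/2·18 = 24. Off path (no screening), believing reckless, it pays 18.
careful: the screening nets 24 − 2 = 22; no screening nets 18. careful stays.
reckless: the screening nets 24 − 8 = 16; no screening nets 18. reckless would deviate.
A type deviates, so pooling fails.

No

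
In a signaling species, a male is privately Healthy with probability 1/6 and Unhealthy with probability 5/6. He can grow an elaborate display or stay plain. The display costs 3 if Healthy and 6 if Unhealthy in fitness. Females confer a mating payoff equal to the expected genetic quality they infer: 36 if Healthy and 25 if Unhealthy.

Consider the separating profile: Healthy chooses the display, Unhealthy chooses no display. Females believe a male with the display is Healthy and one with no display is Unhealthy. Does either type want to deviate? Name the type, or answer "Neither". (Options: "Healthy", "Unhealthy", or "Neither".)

The display pays 36; no display pays 25.
Healthy: assigned the display, nets 36 − 3 = 33; deviating to no display nets 25.
Unhealthy: assigned no display, nets 25; deviating to the display nets 36 − 6 = 30.
The Unhealthy type gains 5 by deviating.

Unhealthy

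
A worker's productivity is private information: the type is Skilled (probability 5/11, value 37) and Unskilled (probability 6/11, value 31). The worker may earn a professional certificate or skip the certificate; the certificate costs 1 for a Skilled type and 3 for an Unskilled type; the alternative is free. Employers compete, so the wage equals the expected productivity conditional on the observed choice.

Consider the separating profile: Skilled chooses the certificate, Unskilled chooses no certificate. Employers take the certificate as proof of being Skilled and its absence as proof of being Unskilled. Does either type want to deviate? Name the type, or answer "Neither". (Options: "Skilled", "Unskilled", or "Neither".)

The certificate pays 37; no certificate pays 31.
Skilled: assigned the certificate, nets 37 − 1 = 36; deviating to no certificate nets 31.
Unskilled: assigned no certificate, nets 31; deviating to the certificate nets 37 − 3 = 34.
The Unskilled type gains 3 by deviating.

Unskilled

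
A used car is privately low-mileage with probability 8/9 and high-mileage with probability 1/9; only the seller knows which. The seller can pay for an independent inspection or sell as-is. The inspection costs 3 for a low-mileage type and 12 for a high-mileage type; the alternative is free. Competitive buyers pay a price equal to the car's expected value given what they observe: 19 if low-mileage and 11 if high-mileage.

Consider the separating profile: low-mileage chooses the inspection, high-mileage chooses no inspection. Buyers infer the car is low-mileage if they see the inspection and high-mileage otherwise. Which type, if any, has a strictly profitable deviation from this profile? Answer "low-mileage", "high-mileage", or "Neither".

Neither

The inspection pays 19; no inspection pays 11.
low-mileage: assigned the inspection, nets 19 − 3 = 16; deviating to no inspection nets 11.
high-mileage: assigned no inspection, nets 11; deviating to the inspection nets 19 − 12 = 7.
Both types strictly prefer their assigned action; no profitable deviation.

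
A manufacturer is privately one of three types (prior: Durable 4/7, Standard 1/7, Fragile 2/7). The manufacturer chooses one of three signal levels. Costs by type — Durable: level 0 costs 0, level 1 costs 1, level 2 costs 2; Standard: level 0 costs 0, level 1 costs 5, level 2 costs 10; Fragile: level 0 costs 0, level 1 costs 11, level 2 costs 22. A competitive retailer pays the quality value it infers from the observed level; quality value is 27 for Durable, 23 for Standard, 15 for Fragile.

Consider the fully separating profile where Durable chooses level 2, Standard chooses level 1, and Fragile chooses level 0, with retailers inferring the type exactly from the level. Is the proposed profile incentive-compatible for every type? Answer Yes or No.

Yes

Separating prices: level 2 → 27, level 1 → 23, level 0 → 15.
Durable (assigned level 2): level 0: 15 − 0 = 15; level 1: 23 − 1 = 22; level 2: 27 − 2 = 25. Durable stays.
Standard (assigned level 1): level 0: 15 − 0 = 15; level 1: 23 − 5 = 18; level 2: 27 − 10 = 17. Standard stays.
Fragile (assigned level 0): level 0: 15 − 0 = 15; level 1: 23 − 11 = 12; level 2: 27 − 22 = 5. Fragile stays.
Every type prefers its assigned level; separation holds.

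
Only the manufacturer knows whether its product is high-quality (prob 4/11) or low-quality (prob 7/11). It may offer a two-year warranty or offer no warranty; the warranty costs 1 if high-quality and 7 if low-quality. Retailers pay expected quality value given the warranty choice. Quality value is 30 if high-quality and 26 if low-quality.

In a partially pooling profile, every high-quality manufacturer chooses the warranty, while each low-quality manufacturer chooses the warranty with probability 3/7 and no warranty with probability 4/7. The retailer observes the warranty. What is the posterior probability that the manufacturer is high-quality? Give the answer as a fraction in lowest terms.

4/7

P(the warranty) = (4/11)·1 + (7/11)·(3/7) = 7/11.
By Bayes' rule, P(high-quality | the warranty) = (4/11) / (7/11) = 4/7.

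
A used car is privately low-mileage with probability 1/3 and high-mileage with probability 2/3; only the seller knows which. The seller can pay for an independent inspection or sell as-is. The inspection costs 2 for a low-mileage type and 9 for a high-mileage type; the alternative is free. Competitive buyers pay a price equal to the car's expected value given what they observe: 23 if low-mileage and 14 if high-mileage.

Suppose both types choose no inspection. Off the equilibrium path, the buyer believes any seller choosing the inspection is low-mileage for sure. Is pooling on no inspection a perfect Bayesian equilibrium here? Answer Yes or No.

On path, the buyer holds the prior and pays 1/3·23 + 2/3·14 = 17. Off path (the inspection), believing low-mileage, it pays 23.
low-mileage: no inspection nets 17; the inspection nets 23 − 2 = 21. low-mileage would deviate.
high-mileage: no inspection nets 17; the inspection nets 23 − 9 = 14. high-mileage stays.
A type deviates, so pooling fails.

No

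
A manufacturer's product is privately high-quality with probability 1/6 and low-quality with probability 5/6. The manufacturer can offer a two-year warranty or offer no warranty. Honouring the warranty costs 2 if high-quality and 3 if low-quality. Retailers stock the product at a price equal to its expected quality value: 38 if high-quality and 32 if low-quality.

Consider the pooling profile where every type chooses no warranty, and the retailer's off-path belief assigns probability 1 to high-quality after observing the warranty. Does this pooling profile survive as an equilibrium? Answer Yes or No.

No

On path, the retailer holds the prior and pays 1/6·38 + 5/6·32 = 33. Off path (the warranty), believing high-quality, it pays 38.
high-quality: no warranty nets 33; the warranty nets 38 − 2 = 36. high-quality would deviate.
low-quality: no warranty nets 33; the warranty nets 38 − 3 = 35. low-quality would deviate.
A type deviates, so pooling fails.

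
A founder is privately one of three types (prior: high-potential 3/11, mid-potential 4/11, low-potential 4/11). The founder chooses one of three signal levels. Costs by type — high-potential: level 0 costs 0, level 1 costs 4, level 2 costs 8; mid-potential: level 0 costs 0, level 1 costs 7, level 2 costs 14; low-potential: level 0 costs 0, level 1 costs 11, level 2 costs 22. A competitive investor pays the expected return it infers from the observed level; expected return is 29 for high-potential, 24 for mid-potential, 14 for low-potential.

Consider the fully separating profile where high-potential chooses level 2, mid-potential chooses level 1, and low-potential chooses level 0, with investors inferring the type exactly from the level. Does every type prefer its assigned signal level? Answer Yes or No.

Yes

Separating valuations: level 2 → 29, level 1 → 24, level 0 → 14.
high-potential (assigned level 2): level 0: 14 − 0 = 14; level 1: 24 − 4 = 20; level 2: 29 − 8 = 21. high-potential stays.
mid-potential (assigned level 1): level 0: 14 − 0 = 14; level 1: 24 − 7 = 17; level 2: 29 − 14 = 15. mid-potential stays.
low-potential (assigned level 0): level 0: 14 − 0 = 14; level 1: 24 − 11 = 13; level 2: 29 − 22 = 7. low-potential stays.
Every type prefers its assigned level; separation holds.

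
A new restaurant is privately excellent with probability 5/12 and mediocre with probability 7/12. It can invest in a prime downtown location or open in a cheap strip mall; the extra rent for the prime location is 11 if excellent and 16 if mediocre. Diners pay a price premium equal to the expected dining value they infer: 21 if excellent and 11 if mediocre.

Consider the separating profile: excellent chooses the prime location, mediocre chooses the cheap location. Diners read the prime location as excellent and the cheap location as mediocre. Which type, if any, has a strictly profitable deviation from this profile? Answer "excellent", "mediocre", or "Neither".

excellent

The prime location pays 21; the cheap location pays 11.
excellent: assigned the prime location, nets 21 − 11 = 10; deviating to the cheap location nets 11.
mediocre: assigned the cheap location, nets 11; deviating to the prime location nets 21 − 16 = 5.
The excellent type gains 1 by deviating.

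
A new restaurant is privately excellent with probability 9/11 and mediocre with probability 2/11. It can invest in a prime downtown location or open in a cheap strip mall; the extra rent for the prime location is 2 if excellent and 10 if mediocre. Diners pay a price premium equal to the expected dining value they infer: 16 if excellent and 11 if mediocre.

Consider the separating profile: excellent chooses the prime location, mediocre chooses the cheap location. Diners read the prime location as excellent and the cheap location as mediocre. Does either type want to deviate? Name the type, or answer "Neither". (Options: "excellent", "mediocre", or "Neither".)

Neither

The prime location pays 16; the cheap location pays 11.
excellent: assigned the prime location, nets 16 − 2 = 14; deviating to the cheap location nets 11.
mediocre: assigned the cheap location, nets 11; deviating to the prime location nets 16 − 10 = 6.
Both types strictly prefer their assigned action; no profitable deviation.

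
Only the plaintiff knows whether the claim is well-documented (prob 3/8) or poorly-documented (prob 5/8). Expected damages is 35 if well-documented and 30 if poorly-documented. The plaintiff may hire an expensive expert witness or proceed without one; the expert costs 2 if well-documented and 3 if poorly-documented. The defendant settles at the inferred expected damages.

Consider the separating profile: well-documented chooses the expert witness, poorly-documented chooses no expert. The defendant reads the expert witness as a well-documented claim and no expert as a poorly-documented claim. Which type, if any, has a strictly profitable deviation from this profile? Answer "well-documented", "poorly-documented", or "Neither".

poorly-documented

The expert witness pays 35; no expert pays 30.
well-documented: assigned the expert witness, nets 35 − 2 = 33; deviating to no expert nets 30.
poorly-documented: assigned no expert, nets 30; deviating to the expert witness nets 35 − 3 = 32.
The poorly-documented type gains 2 by deviating.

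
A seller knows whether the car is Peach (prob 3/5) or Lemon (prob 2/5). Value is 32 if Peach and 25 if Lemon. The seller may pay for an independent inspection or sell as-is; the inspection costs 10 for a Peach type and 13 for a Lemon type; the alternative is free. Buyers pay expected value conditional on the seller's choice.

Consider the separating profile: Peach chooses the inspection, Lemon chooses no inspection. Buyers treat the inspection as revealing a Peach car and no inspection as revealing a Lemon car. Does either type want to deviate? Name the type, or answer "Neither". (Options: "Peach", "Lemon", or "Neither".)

Peach

The inspection pays 32; no inspection pays 25.
Peach: assigned the inspection, nets 32 − 10 = 22; deviating to no inspection nets 25.
Lemon: assigned no inspection, nets 25; deviating to the inspection nets 32 − 13 = 19.
The Peach type gains 3 by deviating.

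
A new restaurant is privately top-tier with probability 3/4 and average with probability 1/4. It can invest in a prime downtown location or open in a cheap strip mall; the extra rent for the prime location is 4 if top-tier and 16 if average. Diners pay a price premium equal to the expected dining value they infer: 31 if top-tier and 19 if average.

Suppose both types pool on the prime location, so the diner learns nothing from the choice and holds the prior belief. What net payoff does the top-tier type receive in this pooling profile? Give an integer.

24

Pooled price premium = 3/4·31 + 1/4·19 = 28.
top-tier pays cost 4 for the prime location, so net payoff = 28 − 4 = 24.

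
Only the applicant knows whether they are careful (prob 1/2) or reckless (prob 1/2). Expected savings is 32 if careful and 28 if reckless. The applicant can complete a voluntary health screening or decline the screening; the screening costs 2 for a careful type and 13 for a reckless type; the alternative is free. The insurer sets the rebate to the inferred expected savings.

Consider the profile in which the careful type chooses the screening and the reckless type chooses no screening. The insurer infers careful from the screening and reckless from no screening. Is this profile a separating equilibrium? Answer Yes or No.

Under these beliefs, the screening earns rebate 32 and no screening earns rebate 28.
careful: the screening nets 32 − 2 = 30; no screening nets 28. careful prefers the screening.
reckless: the screening nets 32 − 13 = 19; no screening nets 28. reckless prefers no screening.
Neither type deviates, so the separating profile is an equilibrium.

Yes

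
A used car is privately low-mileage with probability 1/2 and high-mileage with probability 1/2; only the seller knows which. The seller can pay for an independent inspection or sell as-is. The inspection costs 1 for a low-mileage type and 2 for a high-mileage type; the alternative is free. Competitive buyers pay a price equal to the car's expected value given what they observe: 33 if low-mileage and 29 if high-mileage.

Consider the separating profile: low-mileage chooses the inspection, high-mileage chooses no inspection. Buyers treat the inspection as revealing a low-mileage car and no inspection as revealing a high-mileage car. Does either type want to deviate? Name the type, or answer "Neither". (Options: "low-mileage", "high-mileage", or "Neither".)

The inspection pays 33; no inspection pays 29.
low-mileage: assigned the inspection, nets 33 − 1 = 32; deviating to no inspection nets 29.
high-mileage: assigned no inspection, nets 29; deviating to the inspection nets 33 − 2 = 31.
The high-mileage type gains 2 by deviating.

high-mileage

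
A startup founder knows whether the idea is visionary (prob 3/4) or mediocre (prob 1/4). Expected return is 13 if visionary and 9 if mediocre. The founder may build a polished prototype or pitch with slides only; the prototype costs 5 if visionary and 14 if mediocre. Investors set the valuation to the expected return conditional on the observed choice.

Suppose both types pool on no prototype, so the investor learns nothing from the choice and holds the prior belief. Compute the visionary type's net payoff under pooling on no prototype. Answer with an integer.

12

Pooled valuation = 3/4·13 + 1/4·9 = 12.
visionary pays no cost for no prototype, so net payoff = 12.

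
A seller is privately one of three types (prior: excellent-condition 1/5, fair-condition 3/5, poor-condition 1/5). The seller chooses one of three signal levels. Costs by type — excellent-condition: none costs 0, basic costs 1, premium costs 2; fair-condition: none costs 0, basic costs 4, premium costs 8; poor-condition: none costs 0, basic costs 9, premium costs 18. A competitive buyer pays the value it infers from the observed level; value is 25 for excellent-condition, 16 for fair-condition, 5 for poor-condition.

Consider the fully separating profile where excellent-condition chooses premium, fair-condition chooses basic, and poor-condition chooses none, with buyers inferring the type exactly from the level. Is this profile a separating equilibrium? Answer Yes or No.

No

Separating prices: premium → 25, basic → 16, none → 5.
excellent-condition (assigned premium): none: 5 − 0 = 5; basic: 16 − 1 = 15; premium: 25 − 2 = 23. excellent-condition stays.
fair-condition (assigned basic): none: 5 − 0 = 5; basic: 16 − 4 = 12; premium: 25 − 8 = 17. fair-condition prefers premium.
poor-condition (assigned none): none: 5 − 0 = 5; basic: 16 − 9 = 7; premium: 25 − 18 = 7. poor-condition prefers basic.
At least one type deviates; the separating profile fails.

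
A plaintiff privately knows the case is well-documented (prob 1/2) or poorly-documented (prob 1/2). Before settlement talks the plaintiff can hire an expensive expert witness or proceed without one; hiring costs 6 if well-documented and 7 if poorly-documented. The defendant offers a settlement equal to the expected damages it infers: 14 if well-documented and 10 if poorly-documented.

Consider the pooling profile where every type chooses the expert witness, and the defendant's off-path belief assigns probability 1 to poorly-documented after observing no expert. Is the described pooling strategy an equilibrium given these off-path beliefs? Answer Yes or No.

On path, the defendant holds the prior and pays 1/2·14 + 1/2·10 = 12. Off path (no expert), believing poorly-documented, it pays 10.
well-documented: the expert witness nets 12 − 6 = 6; no expert nets 10. well-documented would deviate.
poorly-documented: the expert witness nets 12 − 7 = 5; no expert nets 10. poorly-documented would deviate.
A type deviates, so pooling fails.

No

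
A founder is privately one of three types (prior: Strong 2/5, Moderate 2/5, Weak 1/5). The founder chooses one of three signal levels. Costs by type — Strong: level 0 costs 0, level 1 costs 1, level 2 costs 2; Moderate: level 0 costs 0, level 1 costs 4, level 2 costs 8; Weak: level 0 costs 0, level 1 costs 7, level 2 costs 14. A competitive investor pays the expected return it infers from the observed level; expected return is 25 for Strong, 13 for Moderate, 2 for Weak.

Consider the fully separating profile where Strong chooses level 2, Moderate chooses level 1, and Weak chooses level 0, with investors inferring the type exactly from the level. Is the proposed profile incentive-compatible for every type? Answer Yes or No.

Separating valuations: level 2 → 25, level 1 → 13, level 0 → 2.
Strong (assigned level 2): level 0: 2 − 0 = 2; level 1: 13 − 1 = 12; level 2: 25 − 2 = 23. Strong stays.
Moderate (assigned level 1): level 0: 2 − 0 = 2; level 1: 13 − 4 = 9; level 2: 25 − 8 = 17. Moderate prefers level 2.
Weak (assigned level 0): level 0: 2 − 0 = 2; level 1: 13 − 7 = 6; level 2: 25 − 14 = 11. Weak prefers level 2.
At least one type deviates; the separating profile fails.

No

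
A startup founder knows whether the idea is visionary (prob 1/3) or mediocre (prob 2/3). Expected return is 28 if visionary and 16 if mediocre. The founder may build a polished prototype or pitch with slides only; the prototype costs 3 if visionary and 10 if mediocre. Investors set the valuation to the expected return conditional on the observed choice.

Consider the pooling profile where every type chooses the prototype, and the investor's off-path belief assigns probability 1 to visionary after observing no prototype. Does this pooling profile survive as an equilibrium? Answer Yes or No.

On path, the investor holds the prior and pays 1/3·28 + 2/3·16 = 20. Off path (no prototype), believing visionary, it pays 28.
visionary: the prototype nets 20 − 3 = 17; no prototype nets 28. visionary would deviate.
mediocre: the prototype nets 20 − 10 = 10; no prototype nets 28. mediocre would deviate.
A type deviates, so pooling fails.

No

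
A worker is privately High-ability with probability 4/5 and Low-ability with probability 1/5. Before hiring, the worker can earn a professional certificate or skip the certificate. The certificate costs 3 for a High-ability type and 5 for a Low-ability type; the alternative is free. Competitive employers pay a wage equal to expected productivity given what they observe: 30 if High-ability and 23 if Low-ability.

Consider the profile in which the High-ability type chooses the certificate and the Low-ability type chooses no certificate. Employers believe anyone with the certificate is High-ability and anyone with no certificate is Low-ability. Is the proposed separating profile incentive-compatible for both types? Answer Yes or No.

Under these beliefs, the certificate earns wage 30 and no certificate earns wage 23.
High-ability: the certificate nets 30 − 3 = 27; no certificate nets 23. High-ability prefers the certificate.
Low-ability: the certificate nets 30 − 5 = 25; no certificate nets 23. Low-ability would deviate to the certificate.
Low-ability has a profitable deviation, so the profile is not an equilibrium.

No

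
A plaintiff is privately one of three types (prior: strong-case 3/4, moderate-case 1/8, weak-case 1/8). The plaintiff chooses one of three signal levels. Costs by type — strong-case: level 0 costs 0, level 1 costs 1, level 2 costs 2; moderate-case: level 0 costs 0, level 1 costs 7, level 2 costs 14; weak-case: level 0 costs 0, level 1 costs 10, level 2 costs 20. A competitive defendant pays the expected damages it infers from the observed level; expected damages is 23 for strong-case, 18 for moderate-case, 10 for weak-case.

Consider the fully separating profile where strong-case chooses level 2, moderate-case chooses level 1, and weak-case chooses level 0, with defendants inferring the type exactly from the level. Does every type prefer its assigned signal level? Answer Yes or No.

Separating settlements: level 2 → 23, level 1 → 18, level 0 → 10.
strong-case (assigned level 2): level 0: 10 − 0 = 10; level 1: 18 − 1 = 17; level 2: 23 − 2 = 21. strong-case stays.
moderate-case (assigned level 1): level 0: 10 − 0 = 10; level 1: 18 − 7 = 11; level 2: 23 − 14 = 9. moderate-case stays.
weak-case (assigned level 0): level 0: 10 − 0 = 10; level 1: 18 − 10 = 8; level 2: 23 − 20 = 3. weak-case stays.
Every type prefers its assigned level; separation holds.

Yes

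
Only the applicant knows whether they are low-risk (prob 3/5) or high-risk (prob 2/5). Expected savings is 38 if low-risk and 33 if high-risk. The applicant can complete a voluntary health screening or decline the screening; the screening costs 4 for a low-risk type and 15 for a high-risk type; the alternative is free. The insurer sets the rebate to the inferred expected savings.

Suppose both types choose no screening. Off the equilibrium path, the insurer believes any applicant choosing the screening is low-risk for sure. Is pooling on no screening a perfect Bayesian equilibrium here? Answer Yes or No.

Yes

On path, the insurer holds the prior and pays 3/5·38 + 2/5·33 = 36. Off path (the screening), believing low-risk, it pays 38.
low-risk: no screening nets 36; the screening nets 38 − 4 = 34. low-risk stays.
high-risk: no screening nets 36; the screening nets 38 − 15 = 23. high-risk stays.
No type deviates, so pooling is sustained.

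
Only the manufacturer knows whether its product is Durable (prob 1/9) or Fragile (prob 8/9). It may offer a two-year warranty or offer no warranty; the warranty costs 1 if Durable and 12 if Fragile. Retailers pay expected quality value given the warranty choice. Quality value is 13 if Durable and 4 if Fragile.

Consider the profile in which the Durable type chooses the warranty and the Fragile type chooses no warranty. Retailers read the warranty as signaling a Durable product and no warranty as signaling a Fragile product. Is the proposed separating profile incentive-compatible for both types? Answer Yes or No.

Under these beliefs, the warranty earns price 13 and no warranty earns price 4.
Durable: the warranty nets 13 − 1 = 12; no warranty nets 4. Durable prefers the warranty.
Fragile: the warranty nets 13 − 12 = 1; no warranty nets 4. Fragile prefers no warranty.
Neither type deviates, so the separating profile is an equilibrium.

Yes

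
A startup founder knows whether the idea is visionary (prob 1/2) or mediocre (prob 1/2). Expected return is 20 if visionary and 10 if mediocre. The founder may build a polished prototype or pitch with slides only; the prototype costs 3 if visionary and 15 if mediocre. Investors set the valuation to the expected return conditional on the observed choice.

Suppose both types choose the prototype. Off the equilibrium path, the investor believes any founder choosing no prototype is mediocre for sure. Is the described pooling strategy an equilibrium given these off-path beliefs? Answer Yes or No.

On path, the investor holds the prior and pays 1/2·20 + 1/2·10 = 15. Off path (no prototype), believing mediocre, it pays 10.
visionary: the prototype nets 15 − 3 = 12; no prototype nets 10. visionary stays.
mediocre: the prototype nets 15 − 15 = 0; no prototype nets 10. mediocre would deviate.
A type deviates, so pooling fails.

No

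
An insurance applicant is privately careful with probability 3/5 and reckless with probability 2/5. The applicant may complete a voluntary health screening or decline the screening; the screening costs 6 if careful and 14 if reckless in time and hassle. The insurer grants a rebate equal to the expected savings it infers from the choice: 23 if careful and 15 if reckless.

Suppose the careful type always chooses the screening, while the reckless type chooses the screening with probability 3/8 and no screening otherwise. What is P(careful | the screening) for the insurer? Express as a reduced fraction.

4/5

P(the screening) = (3/5)·1 + (2/5)·(3/8) = 3/4.
By Bayes' rule, P(careful | the screening) = (3/5) / (3/4) = 4/5.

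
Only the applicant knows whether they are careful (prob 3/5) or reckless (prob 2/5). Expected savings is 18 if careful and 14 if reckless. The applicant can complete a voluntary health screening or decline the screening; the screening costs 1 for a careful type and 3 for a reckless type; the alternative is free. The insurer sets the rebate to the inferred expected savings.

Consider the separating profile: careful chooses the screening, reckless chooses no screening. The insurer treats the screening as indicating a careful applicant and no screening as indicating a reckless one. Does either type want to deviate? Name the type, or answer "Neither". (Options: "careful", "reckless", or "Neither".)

reckless

The screening pays 18; no screening pays 14.
careful: assigned the screening, nets 18 − 1 = 17; deviating to no screening nets 14.
reckless: assigned no screening, nets 14; deviating to the screening nets 18 − 3 = 15.
The reckless type gains 1 by deviating.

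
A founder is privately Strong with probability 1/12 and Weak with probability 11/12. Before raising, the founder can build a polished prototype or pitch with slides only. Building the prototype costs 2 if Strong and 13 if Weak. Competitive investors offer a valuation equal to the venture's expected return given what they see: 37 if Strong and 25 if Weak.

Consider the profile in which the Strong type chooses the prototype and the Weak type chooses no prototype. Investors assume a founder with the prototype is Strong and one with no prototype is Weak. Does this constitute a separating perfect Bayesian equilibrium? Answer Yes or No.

Under these beliefs, the prototype earns valuation 37 and no prototype earns valuation 25.
Strong: the prototype nets 37 − 2 = 35; no prototype nets 25. Strong prefers the prototype.
Weak: the prototype nets 37 − 13 = 24; no prototype nets 25. Weak prefers no prototype.
Neither type deviates, so the separating profile is an equilibrium.

Yes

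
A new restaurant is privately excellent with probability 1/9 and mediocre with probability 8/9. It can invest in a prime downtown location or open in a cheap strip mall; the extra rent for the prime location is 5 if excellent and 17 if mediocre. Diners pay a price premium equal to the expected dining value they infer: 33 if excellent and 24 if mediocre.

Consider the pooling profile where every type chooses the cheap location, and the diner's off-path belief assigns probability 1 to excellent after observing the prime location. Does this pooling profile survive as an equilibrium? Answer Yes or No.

On path, the diner holds the prior and pays 1/9·33 + 8/9·24 = 25. Off path (the prime location), believing excellent, it pays 33.
excellent: the cheap location nets 25; the prime location nets 33 − 5 = 28. excellent would deviate.
mediocre: the cheap location nets 25; the prime location nets 33 − 17 = 16. mediocre stays.
A type deviates, so pooling fails.

No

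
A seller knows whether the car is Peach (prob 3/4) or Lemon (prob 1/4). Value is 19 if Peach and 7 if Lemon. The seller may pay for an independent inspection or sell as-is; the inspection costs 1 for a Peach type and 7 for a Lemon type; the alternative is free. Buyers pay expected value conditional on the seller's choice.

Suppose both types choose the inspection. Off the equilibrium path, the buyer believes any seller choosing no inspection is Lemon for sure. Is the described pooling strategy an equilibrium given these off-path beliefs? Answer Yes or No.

On path, the buyer holds the prior and pays 3/4·19 + 1/4·7 = 16. Off path (no inspection), believing Lemon, it pays 7.
Peach: the inspection nets 16 − 1 = 15; no inspection nets 7. Peach stays.
Lemon: the inspection nets 16 − 7 = 9; no inspection nets 7. Lemon stays.
No type deviates, so pooling is sustained.

Yes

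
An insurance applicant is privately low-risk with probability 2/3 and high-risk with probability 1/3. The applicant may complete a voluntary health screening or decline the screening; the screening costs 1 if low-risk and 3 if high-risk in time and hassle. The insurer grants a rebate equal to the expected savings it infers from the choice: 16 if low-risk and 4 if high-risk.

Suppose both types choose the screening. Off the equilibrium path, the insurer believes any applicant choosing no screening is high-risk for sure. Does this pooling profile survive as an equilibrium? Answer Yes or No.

Yes

On path, the insurer holds the prior and pays 2/3·16 + 1/3·4 = 12. Off path (no screening), believing high-risk, it pays 4.
low-risk: the screening nets 12 − 1 = 11; no screening nets 4. low-risk stays.
high-risk: the screening nets 12 − 3 = 9; no screening nets 4. high-risk stays.
No type deviates, so pooling is sustained.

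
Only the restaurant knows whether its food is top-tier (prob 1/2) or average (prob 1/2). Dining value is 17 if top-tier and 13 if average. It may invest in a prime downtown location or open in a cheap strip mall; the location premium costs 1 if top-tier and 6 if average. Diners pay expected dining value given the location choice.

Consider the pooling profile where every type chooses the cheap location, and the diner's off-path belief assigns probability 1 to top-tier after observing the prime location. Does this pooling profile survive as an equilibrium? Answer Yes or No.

No

On path, the diner holds the prior and pays 1/2·17 + 1/2·13 = 15. Off path (the prime location), believing top-tier, it pays 17.
top-tier: the cheap location nets 15; the prime location nets 17 − 1 = 16. top-tier would deviate.
average: the cheap location nets 15; the prime location nets 17 − 6 = 11. average stays.
A type deviates, so pooling fails.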